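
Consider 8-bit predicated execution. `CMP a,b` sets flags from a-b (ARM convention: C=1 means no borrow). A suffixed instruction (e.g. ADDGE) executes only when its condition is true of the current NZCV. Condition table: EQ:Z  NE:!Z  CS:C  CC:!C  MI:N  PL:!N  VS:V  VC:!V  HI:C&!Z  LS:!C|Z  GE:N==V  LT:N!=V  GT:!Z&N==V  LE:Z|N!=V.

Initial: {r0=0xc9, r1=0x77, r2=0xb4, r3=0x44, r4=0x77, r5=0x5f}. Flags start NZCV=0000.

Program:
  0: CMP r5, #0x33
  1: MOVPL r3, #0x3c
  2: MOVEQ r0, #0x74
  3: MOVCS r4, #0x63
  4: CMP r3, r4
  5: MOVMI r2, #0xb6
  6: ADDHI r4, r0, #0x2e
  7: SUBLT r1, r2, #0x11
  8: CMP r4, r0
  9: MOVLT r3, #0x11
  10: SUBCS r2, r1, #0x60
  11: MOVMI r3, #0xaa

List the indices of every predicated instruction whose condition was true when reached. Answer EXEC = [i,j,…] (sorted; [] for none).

EXEC = [1,3,5,7,11]

0: ✓ CMP  NZCV=0010
1: ✓ MOVPL  r3←0x3c
2: · MOVEQ
3: ✓ MOVCS  r4←0x63
4: ✓ CMP  NZCV=1000
5: ✓ MOVMI  r2←0xb6
6: · ADDHI
7: ✓ SUBLT  r1←0xa5
8: ✓ CMP  NZCV=1001
9: · MOVLT
10: · SUBCS
11: ✓ MOVMI  r3←0xaa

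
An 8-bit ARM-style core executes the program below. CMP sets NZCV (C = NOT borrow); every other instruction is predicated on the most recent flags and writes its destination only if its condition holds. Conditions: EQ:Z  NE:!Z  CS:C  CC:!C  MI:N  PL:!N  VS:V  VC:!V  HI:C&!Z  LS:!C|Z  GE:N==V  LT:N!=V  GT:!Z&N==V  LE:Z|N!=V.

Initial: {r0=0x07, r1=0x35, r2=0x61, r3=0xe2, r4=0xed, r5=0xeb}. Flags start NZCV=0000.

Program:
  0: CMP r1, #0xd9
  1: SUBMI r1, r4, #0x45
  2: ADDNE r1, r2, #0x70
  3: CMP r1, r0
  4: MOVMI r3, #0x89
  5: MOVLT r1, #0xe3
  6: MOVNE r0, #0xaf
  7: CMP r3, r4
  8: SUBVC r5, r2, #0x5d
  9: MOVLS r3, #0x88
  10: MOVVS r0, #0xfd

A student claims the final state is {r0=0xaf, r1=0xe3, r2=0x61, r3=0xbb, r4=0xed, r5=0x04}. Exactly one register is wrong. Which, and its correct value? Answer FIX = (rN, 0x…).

0: ✓ CMP  NZCV=0000
1: · SUBMI
2: ✓ ADDNE  r1←0xd1
3: ✓ CMP  NZCV=1010
4: ✓ MOVMI  r3←0x89
5: ✓ MOVLT  r1←0xe3
6: ✓ MOVNE  r0←0xaf
7: ✓ CMP  NZCV=1000
8: ✓ SUBVC  r5←0x04
9: ✓ MOVLS  r3←0x88
10: · MOVVS

FIX = (r3, 0x88)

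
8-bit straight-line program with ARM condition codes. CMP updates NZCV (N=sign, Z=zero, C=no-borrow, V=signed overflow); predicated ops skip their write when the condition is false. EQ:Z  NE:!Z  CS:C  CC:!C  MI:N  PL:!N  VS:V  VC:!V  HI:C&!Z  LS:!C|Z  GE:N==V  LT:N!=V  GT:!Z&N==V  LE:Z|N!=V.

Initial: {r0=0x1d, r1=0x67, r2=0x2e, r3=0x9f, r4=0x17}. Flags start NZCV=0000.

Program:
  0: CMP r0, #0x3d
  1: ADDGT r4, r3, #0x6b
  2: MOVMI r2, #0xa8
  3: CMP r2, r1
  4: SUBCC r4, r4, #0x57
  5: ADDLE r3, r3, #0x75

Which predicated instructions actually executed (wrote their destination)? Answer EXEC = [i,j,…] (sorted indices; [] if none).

EXEC = [2,5]

[0] flags=1000 → (cmp)
[1] flags=1000 GT?F → skip
[2] flags=1000 MI?T → r2=0xa8
[3] flags=0011 → (cmp)
[4] flags=0011 CC?F → skip
[5] flags=0011 LE?T → r3=0x14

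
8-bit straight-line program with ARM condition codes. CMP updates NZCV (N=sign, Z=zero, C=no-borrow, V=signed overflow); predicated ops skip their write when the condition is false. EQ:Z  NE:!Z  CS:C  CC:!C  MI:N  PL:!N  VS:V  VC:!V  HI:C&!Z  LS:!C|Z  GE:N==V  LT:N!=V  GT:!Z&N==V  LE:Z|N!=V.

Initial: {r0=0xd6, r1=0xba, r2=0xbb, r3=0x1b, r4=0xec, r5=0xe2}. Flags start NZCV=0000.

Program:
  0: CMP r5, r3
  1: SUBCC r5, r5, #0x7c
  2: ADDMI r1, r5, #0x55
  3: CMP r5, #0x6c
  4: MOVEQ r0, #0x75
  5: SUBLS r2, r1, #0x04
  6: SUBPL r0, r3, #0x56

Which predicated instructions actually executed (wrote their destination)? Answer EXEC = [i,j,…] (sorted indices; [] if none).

0: ✓ CMP  NZCV=1010
1: · SUBCC
2: ✓ ADDMI  r1←0x37
3: ✓ CMP  NZCV=0011
4: · MOVEQ
5: · SUBLS
6: ✓ SUBPL  r0←0xc5

EXEC = [2,6]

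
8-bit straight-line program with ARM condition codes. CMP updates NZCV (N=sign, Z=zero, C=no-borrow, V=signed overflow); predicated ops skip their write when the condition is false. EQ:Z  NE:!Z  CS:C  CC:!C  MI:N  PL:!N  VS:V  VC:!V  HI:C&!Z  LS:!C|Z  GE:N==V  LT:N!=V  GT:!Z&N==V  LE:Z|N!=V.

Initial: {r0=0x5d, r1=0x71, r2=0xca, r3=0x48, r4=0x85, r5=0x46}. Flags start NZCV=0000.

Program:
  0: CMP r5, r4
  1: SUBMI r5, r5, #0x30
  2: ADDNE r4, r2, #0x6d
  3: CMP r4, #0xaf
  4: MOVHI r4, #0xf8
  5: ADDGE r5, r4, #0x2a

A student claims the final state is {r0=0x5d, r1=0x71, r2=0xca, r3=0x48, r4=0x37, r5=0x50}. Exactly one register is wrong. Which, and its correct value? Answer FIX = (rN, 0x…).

FIX = (r5, 0x61)

[0] flags=1001 → (cmp)
[1] flags=1001 MI?T → r5=0x16
[2] flags=1001 NE?T → r4=0x37
[3] flags=1001 → (cmp)
[4] flags=1001 HI?F → skip
[5] flags=1001 GE?T → r5=0x61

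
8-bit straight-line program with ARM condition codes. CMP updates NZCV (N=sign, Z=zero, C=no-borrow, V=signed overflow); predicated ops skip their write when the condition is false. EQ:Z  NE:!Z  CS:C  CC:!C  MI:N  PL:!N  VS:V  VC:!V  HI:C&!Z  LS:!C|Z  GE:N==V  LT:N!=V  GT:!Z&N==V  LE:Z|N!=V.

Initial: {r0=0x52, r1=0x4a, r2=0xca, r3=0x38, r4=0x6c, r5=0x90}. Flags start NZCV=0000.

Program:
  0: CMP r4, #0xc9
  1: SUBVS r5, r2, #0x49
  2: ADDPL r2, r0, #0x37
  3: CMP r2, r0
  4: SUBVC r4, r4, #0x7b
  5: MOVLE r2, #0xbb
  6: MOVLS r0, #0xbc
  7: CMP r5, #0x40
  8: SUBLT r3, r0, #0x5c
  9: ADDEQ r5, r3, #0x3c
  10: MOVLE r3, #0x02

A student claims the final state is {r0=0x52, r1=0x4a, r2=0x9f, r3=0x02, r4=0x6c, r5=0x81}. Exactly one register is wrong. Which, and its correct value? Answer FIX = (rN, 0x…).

0: ✓ CMP  NZCV=1001
1: ✓ SUBVS  r5←0x81
2: · ADDPL
3: ✓ CMP  NZCV=0011
4: · SUBVC
5: ✓ MOVLE  r2←0xbb
6: · MOVLS
7: ✓ CMP  NZCV=0011
8: ✓ SUBLT  r3←0xf6
9: · ADDEQ
10: ✓ MOVLE  r3←0x02

FIX = (r2, 0xbb)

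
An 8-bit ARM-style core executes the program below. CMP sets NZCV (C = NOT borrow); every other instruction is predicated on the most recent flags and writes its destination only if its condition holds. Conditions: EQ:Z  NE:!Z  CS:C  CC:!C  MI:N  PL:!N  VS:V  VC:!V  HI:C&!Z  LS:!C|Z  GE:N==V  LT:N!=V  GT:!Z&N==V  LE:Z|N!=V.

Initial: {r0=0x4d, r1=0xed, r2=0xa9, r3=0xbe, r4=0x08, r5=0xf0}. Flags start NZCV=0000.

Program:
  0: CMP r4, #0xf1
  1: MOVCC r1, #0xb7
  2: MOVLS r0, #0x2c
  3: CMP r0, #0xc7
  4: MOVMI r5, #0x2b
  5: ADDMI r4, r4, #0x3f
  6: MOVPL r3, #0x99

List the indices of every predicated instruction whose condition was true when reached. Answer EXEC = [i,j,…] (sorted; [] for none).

[0] flags=0000 → (cmp)
[1] flags=0000 CC?T → r1=0xb7
[2] flags=0000 LS?T → r0=0x2c
[3] flags=0000 → (cmp)
[4] flags=0000 MI?F → skip
[5] flags=0000 MI?F → skip
[6] flags=0000 PL?T → r3=0x99

EXEC = [1,2,6]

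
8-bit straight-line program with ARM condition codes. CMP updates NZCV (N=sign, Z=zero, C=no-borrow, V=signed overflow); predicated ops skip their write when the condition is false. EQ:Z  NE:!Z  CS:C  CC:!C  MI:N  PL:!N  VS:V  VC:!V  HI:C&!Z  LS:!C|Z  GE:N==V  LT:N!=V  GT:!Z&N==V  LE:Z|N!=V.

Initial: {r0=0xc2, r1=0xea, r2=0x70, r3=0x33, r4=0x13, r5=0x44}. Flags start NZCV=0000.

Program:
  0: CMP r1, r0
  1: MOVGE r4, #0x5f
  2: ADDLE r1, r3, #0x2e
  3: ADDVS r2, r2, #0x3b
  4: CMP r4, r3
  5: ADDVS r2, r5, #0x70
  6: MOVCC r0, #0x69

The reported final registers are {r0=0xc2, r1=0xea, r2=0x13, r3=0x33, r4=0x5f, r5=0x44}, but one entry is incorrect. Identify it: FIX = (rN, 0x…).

FIX = (r2, 0x70)

0: ✓ CMP  NZCV=0010
1: ✓ MOVGE  r4←0x5f
2: · ADDLE
3: · ADDVS
4: ✓ CMP  NZCV=0010
5: · ADDVS
6: · MOVCC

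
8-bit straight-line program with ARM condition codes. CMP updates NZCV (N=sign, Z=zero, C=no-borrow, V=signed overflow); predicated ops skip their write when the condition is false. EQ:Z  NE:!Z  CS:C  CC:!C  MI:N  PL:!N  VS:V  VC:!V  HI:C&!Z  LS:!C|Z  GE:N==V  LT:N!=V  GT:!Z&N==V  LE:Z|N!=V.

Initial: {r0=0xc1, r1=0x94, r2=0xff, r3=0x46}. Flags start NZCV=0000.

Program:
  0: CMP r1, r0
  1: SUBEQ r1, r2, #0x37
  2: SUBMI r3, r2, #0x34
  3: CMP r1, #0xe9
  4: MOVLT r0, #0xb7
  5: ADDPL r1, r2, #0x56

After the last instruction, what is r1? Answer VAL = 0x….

0: ✓ CMP  NZCV=1000
1: · SUBEQ
2: ✓ SUBMI  r3←0xcb
3: ✓ CMP  NZCV=1000
4: ✓ MOVLT  r0←0xb7
5: · ADDPL

VAL = 0x94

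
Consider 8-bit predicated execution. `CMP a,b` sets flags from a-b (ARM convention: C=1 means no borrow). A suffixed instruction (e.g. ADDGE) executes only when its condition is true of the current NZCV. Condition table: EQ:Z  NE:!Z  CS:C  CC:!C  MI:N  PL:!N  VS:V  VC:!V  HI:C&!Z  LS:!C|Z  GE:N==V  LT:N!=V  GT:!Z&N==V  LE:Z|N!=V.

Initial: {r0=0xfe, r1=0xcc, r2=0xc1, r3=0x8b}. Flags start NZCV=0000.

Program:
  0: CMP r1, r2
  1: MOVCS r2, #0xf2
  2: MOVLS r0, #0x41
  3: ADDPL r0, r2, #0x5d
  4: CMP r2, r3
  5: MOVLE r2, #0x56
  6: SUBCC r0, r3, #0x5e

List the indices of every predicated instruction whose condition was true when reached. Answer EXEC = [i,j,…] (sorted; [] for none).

0: ✓ CMP  NZCV=0010
1: ✓ MOVCS  r2←0xf2
2: · MOVLS
3: ✓ ADDPL  r0←0x4f
4: ✓ CMP  NZCV=0010
5: · MOVLE
6: · SUBCC

EXEC = [1,3]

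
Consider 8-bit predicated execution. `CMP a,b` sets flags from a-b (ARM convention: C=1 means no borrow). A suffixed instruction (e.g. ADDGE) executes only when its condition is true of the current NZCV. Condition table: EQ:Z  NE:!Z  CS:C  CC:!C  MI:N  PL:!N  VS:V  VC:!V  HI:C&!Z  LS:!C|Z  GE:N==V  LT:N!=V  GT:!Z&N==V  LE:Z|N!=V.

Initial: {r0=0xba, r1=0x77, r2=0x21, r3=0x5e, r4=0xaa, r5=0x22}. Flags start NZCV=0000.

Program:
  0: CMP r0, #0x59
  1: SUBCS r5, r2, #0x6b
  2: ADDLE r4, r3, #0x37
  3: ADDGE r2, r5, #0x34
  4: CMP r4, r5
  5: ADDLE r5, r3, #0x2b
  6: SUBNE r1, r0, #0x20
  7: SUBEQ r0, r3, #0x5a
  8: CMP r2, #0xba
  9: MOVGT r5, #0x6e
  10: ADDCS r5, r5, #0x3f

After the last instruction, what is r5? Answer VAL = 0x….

VAL = 0x6e

0: ✓ CMP  NZCV=0011
1: ✓ SUBCS  r5←0xb6
2: ✓ ADDLE  r4←0x95
3: · ADDGE
4: ✓ CMP  NZCV=1000
5: ✓ ADDLE  r5←0x89
6: ✓ SUBNE  r1←0x9a
7: · SUBEQ
8: ✓ CMP  NZCV=0000
9: ✓ MOVGT  r5←0x6e
10: · ADDCS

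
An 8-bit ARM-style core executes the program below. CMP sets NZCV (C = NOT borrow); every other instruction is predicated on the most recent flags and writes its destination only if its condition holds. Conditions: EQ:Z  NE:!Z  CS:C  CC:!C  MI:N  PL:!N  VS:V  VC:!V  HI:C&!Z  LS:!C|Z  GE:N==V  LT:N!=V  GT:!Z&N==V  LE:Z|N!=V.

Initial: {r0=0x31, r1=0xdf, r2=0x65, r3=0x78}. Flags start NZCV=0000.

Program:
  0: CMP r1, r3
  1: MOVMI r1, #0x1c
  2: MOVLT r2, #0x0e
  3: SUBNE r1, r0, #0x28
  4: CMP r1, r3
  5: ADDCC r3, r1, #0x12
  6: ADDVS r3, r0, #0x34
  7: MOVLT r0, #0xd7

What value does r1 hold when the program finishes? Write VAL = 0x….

[0] flags=0011 → (cmp)
[1] flags=0011 MI?F → skip
[2] flags=0011 LT?T → r2=0x0e
[3] flags=0011 NE?T → r1=0x09
[4] flags=1000 → (cmp)
[5] flags=1000 CC?T → r3=0x1b
[6] flags=1000 VS?F → skip
[7] flags=1000 LT?T → r0=0xd7

VAL = 0x09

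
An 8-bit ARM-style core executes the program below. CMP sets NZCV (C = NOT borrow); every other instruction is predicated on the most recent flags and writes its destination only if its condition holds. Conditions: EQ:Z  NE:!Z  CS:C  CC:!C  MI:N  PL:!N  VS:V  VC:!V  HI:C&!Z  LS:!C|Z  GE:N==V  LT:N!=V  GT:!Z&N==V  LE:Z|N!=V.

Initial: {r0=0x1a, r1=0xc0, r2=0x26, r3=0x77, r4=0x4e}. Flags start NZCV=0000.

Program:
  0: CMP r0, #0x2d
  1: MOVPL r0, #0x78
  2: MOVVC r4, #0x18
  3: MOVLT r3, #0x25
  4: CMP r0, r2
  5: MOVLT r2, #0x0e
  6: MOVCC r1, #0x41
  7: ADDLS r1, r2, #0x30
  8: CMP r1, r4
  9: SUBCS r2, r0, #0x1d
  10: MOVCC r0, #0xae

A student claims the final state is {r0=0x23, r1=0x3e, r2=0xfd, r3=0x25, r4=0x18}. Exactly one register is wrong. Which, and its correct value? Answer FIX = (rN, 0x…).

[0] flags=1000 → (cmp)
[1] flags=1000 PL?F → skip
[2] flags=1000 VC?T → r4=0x18
[3] flags=1000 LT?T → r3=0x25
[4] flags=1000 → (cmp)
[5] flags=1000 LT?T → r2=0x0e
[6] flags=1000 CC?T → r1=0x41
[7] flags=1000 LS?T → r1=0x3e
[8] flags=0010 → (cmp)
[9] flags=0010 CS?T → r2=0xfd
[10] flags=0010 CC?F → skip

FIX = (r0, 0x1a)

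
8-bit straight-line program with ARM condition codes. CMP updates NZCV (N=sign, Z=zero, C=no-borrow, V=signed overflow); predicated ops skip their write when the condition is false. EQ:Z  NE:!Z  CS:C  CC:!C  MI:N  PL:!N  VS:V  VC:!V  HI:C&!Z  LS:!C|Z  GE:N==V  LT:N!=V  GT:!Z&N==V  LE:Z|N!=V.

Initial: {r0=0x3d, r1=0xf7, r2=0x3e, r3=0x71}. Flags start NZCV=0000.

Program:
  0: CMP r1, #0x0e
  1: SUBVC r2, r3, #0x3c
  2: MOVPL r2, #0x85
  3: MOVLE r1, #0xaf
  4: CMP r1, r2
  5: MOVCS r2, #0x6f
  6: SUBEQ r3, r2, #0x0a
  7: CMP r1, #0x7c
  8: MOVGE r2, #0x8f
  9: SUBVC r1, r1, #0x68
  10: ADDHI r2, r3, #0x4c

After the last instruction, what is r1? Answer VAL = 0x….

VAL = 0xaf

[0] flags=1010 → (cmp)
[1] flags=1010 VC?T → r2=0x35
[2] flags=1010 PL?F → skip
[3] flags=1010 LE?T → r1=0xaf
[4] flags=0011 → (cmp)
[5] flags=0011 CS?T → r2=0x6f
[6] flags=0011 EQ?F → skip
[7] flags=0011 → (cmp)
[8] flags=0011 GE?F → skip
[9] flags=0011 VC?F → skip
[10] flags=0011 HI?T → r2=0xbd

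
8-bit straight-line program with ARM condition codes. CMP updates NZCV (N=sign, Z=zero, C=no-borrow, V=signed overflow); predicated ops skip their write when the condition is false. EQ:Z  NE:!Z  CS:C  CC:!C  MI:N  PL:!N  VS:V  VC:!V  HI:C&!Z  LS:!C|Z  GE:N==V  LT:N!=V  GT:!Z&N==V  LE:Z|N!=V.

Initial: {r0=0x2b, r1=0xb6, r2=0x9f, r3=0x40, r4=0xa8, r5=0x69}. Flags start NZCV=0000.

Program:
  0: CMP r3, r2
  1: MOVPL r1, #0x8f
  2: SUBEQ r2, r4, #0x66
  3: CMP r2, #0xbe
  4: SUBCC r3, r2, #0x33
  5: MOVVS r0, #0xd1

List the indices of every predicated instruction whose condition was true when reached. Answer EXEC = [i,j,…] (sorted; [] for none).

0: ✓ CMP  NZCV=1001
1: · MOVPL
2: · SUBEQ
3: ✓ CMP  NZCV=1000
4: ✓ SUBCC  r3←0x6c
5: · MOVVS

EXEC = [4]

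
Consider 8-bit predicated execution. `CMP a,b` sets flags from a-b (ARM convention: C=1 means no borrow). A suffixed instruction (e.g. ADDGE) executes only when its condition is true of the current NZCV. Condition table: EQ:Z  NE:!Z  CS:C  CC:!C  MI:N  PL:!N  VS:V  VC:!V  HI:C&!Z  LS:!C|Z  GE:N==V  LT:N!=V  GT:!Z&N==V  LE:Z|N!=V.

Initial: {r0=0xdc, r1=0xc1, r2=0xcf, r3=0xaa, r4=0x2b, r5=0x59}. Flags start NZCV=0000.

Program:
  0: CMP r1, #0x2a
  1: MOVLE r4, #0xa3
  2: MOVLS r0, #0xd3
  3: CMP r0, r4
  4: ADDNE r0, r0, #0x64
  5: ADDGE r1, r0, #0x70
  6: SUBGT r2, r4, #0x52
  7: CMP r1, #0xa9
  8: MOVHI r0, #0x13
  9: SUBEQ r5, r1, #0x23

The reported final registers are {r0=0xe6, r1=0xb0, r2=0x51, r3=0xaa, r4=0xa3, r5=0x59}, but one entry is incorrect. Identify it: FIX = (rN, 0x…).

0: ✓ CMP  NZCV=1010
1: ✓ MOVLE  r4←0xa3
2: · MOVLS
3: ✓ CMP  NZCV=0010
4: ✓ ADDNE  r0←0x40
5: ✓ ADDGE  r1←0xb0
6: ✓ SUBGT  r2←0x51
7: ✓ CMP  NZCV=0010
8: ✓ MOVHI  r0←0x13
9: · SUBEQ

FIX = (r0, 0x13)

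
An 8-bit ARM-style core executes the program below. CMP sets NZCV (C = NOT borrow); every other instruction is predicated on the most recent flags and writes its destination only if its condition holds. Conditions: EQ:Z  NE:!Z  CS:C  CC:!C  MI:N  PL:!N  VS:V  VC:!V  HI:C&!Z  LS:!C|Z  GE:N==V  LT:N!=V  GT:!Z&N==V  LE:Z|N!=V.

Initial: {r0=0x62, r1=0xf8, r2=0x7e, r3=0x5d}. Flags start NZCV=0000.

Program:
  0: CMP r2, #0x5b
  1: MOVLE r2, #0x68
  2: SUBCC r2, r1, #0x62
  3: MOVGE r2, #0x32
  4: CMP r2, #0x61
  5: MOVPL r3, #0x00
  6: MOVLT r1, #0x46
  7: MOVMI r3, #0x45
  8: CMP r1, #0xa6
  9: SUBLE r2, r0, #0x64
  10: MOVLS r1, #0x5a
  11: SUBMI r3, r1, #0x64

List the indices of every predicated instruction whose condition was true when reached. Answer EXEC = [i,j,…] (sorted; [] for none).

[0] flags=0010 → (cmp)
[1] flags=0010 LE?F → skip
[2] flags=0010 CC?F → skip
[3] flags=0010 GE?T → r2=0x32
[4] flags=1000 → (cmp)
[5] flags=1000 PL?F → skip
[6] flags=1000 LT?T → r1=0x46
[7] flags=1000 MI?T → r3=0x45
[8] flags=1001 → (cmp)
[9] flags=1001 LE?F → skip
[10] flags=1001 LS?T → r1=0x5a
[11] flags=1001 MI?T → r3=0xf6

EXEC = [3,6,7,10,11]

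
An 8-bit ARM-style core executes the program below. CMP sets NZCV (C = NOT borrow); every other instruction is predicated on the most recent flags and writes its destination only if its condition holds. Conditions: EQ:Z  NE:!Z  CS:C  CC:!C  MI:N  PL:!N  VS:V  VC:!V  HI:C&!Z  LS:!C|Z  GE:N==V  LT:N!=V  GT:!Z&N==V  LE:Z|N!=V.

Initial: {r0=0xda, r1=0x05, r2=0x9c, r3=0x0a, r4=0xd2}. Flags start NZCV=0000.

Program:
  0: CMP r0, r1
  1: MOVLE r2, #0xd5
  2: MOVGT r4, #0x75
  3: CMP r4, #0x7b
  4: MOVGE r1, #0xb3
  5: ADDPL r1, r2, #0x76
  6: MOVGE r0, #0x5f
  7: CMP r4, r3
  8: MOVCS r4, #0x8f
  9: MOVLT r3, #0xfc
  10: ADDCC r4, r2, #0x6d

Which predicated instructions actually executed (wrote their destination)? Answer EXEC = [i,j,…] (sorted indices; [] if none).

EXEC = [1,5,8,9]

[0] flags=1010 → (cmp)
[1] flags=1010 LE?T → r2=0xd5
[2] flags=1010 GT?F → skip
[3] flags=0011 → (cmp)
[4] flags=0011 GE?F → skip
[5] flags=0011 PL?T → r1=0x4b
[6] flags=0011 GE?F → skip
[7] flags=1010 → (cmp)
[8] flags=1010 CS?T → r4=0x8f
[9] flags=1010 LT?T → r3=0xfc
[10] flags=1010 CC?F → skip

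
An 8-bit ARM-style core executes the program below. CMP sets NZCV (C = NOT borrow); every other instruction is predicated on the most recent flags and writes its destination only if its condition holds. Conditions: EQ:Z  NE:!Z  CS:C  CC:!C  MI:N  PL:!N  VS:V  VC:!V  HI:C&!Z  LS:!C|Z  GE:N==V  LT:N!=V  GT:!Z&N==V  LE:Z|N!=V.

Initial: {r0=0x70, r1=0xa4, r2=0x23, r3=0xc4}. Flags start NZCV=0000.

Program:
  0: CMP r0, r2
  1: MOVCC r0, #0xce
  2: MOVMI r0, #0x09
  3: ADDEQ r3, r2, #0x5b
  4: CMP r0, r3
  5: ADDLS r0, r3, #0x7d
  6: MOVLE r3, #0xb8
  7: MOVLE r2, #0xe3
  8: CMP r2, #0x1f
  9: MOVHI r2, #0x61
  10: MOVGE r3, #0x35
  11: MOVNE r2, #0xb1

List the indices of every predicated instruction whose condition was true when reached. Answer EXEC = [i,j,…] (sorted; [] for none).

0: ✓ CMP  NZCV=0010
1: · MOVCC
2: · MOVMI
3: · ADDEQ
4: ✓ CMP  NZCV=1001
5: ✓ ADDLS  r0←0x41
6: · MOVLE
7: · MOVLE
8: ✓ CMP  NZCV=0010
9: ✓ MOVHI  r2←0x61
10: ✓ MOVGE  r3←0x35
11: ✓ MOVNE  r2←0xb1

EXEC = [5,9,10,11]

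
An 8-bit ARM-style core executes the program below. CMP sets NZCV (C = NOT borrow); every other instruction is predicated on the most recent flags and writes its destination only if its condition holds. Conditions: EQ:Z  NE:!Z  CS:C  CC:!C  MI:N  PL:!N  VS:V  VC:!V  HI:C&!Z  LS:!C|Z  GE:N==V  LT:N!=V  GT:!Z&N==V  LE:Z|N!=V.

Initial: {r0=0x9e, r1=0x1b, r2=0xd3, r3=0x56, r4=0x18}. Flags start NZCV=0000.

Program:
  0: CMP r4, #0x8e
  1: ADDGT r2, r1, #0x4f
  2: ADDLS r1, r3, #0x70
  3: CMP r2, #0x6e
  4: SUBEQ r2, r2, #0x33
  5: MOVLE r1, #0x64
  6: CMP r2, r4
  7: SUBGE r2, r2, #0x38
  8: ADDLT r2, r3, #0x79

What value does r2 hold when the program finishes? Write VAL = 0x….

0: ✓ CMP  NZCV=1001
1: ✓ ADDGT  r2←0x6a
2: ✓ ADDLS  r1←0xc6
3: ✓ CMP  NZCV=1000
4: · SUBEQ
5: ✓ MOVLE  r1←0x64
6: ✓ CMP  NZCV=0010
7: ✓ SUBGE  r2←0x32
8: · ADDLT

VAL = 0x32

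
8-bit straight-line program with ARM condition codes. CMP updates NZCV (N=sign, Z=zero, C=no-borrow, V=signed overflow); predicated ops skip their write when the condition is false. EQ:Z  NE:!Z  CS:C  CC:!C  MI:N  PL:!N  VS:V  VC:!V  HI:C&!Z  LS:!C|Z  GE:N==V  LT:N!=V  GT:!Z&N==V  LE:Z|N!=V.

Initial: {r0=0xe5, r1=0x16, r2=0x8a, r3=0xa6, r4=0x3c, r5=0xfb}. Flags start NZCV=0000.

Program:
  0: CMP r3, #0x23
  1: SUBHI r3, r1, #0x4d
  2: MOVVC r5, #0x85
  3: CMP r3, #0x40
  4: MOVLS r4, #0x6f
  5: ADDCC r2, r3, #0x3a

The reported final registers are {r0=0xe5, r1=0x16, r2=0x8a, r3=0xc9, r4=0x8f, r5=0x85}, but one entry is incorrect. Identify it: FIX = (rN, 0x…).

FIX = (r4, 0x3c)

0: ✓ CMP  NZCV=1010
1: ✓ SUBHI  r3←0xc9
2: ✓ MOVVC  r5←0x85
3: ✓ CMP  NZCV=1010
4: · MOVLS
5: · ADDCC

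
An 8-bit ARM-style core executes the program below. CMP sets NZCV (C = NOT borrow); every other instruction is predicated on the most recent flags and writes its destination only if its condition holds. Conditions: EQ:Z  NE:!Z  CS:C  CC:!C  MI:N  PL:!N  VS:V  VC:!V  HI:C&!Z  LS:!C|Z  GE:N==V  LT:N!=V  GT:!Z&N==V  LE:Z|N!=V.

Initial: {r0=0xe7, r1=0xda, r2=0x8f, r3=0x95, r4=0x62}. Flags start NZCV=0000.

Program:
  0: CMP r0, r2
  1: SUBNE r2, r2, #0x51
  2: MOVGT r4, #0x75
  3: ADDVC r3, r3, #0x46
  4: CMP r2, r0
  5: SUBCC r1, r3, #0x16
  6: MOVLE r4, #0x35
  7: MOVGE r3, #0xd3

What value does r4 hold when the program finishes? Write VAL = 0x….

VAL = 0x75

0: ✓ CMP  NZCV=0010
1: ✓ SUBNE  r2←0x3e
2: ✓ MOVGT  r4←0x75
3: ✓ ADDVC  r3←0xdb
4: ✓ CMP  NZCV=0000
5: ✓ SUBCC  r1←0xc5
6: · MOVLE
7: ✓ MOVGE  r3←0xd3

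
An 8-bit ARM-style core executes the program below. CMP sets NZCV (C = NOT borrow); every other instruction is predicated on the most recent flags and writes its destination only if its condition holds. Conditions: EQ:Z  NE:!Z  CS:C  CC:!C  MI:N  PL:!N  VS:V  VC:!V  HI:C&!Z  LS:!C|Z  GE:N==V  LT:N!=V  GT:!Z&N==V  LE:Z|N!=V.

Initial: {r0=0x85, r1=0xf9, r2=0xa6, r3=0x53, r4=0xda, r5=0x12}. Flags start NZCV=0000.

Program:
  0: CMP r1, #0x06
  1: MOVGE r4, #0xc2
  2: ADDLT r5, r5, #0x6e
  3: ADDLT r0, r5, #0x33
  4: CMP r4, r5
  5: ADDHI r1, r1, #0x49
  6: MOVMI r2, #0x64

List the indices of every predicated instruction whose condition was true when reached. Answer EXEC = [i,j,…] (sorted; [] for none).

EXEC = [2,3,5]

[0] flags=1010 → (cmp)
[1] flags=1010 GE?F → skip
[2] flags=1010 LT?T → r5=0x80
[3] flags=1010 LT?T → r0=0xb3
[4] flags=0010 → (cmp)
[5] flags=0010 HI?T → r1=0x42
[6] flags=0010 MI?F → skip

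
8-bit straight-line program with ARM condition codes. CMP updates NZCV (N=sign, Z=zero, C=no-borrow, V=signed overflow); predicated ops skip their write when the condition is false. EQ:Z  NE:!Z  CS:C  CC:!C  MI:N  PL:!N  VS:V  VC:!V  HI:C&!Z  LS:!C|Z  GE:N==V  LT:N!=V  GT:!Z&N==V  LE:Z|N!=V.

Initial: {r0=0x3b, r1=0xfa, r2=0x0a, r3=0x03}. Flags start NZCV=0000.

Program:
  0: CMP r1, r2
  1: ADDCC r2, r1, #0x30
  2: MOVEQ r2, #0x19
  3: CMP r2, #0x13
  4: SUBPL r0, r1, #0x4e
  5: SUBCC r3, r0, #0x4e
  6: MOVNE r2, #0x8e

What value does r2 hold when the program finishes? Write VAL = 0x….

[0] flags=1010 → (cmp)
[1] flags=1010 CC?F → skip
[2] flags=1010 EQ?F → skip
[3] flags=1000 → (cmp)
[4] flags=1000 PL?F → skip
[5] flags=1000 CC?T → r3=0xed
[6] flags=1000 NE?T → r2=0x8e

VAL = 0x8e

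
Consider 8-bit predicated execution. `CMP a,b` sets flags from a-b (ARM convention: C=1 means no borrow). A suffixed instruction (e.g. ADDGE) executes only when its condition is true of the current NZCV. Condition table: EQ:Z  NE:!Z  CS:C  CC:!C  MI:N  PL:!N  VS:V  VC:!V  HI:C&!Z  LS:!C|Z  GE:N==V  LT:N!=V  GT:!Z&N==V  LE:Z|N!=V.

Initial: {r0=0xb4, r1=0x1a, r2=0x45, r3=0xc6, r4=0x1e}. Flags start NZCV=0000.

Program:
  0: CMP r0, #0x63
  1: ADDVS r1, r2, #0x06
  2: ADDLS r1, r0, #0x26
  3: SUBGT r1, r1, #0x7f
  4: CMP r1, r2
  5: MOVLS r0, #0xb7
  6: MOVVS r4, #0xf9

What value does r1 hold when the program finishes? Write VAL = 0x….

0: ✓ CMP  NZCV=0011
1: ✓ ADDVS  r1←0x4b
2: · ADDLS
3: · SUBGT
4: ✓ CMP  NZCV=0010
5: · MOVLS
6: · MOVVS

VAL = 0x4b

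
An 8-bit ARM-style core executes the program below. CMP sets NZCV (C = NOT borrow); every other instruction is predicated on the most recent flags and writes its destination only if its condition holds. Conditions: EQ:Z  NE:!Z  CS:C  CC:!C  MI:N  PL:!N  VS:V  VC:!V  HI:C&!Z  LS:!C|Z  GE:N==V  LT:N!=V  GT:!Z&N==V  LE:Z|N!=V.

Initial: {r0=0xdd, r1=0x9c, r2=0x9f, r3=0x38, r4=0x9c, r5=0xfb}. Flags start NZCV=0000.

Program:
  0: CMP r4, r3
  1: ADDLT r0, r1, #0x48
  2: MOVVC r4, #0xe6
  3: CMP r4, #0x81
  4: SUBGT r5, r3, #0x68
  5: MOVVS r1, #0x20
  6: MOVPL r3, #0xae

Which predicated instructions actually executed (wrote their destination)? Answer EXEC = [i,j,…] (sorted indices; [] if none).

[0] flags=0011 → (cmp)
[1] flags=0011 LT?T → r0=0xe4
[2] flags=0011 VC?F → skip
[3] flags=0010 → (cmp)
[4] flags=0010 GT?T → r5=0xd0
[5] flags=0010 VS?F → skip
[6] flags=0010 PL?T → r3=0xae

EXEC = [1,4,6]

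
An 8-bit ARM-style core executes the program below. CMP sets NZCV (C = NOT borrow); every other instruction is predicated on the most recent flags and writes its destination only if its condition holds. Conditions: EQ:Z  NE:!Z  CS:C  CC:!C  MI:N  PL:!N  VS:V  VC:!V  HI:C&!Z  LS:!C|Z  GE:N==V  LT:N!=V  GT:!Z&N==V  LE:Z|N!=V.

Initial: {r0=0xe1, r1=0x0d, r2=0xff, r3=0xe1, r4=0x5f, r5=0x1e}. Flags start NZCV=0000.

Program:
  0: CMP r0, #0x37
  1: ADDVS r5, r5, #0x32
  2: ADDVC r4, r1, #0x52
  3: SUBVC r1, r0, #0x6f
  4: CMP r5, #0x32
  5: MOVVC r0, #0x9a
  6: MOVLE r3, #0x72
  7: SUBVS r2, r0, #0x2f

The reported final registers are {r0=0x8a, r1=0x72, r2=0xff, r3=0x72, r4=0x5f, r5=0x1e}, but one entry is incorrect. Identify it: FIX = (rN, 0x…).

[0] flags=1010 → (cmp)
[1] flags=1010 VS?F → skip
[2] flags=1010 VC?T → r4=0x5f
[3] flags=1010 VC?T → r1=0x72
[4] flags=1000 → (cmp)
[5] flags=1000 VC?T → r0=0x9a
[6] flags=1000 LE?T → r3=0x72
[7] flags=1000 VS?F → skip

FIX = (r0, 0x9a)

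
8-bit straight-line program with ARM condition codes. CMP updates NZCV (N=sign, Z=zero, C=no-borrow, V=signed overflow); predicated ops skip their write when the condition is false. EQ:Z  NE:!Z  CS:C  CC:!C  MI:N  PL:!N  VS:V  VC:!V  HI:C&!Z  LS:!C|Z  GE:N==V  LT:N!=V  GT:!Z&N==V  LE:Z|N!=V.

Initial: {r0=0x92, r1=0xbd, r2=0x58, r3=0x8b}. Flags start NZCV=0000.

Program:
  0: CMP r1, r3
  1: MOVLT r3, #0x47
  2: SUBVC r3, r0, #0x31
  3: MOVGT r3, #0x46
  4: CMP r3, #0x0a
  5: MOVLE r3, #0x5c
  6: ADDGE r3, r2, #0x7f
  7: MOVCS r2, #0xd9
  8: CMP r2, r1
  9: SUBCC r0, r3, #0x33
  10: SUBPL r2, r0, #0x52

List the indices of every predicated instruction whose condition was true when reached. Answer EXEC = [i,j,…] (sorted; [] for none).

EXEC = [2,3,6,7,10]

0: ✓ CMP  NZCV=0010
1: · MOVLT
2: ✓ SUBVC  r3←0x61
3: ✓ MOVGT  r3←0x46
4: ✓ CMP  NZCV=0010
5: · MOVLE
6: ✓ ADDGE  r3←0xd7
7: ✓ MOVCS  r2←0xd9
8: ✓ CMP  NZCV=0010
9: · SUBCC
10: ✓ SUBPL  r2←0x40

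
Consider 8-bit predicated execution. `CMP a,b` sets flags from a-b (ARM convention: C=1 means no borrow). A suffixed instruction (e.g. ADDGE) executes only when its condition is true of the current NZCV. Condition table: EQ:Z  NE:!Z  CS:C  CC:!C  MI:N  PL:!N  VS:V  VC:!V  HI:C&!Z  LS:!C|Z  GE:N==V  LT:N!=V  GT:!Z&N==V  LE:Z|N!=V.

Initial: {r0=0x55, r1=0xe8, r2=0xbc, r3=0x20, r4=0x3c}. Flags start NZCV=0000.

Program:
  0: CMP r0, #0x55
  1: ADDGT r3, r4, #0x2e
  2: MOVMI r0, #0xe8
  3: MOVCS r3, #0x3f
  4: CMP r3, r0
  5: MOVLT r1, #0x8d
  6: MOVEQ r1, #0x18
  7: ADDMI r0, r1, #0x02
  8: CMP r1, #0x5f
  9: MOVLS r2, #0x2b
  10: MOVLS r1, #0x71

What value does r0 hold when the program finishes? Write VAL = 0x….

VAL = 0x8f

[0] flags=0110 → (cmp)
[1] flags=0110 GT?F → skip
[2] flags=0110 MI?F → skip
[3] flags=0110 CS?T → r3=0x3f
[4] flags=1000 → (cmp)
[5] flags=1000 LT?T → r1=0x8d
[6] flags=1000 EQ?F → skip
[7] flags=1000 MI?T → r0=0x8f
[8] flags=0011 → (cmp)
[9] flags=0011 LS?F → skip
[10] flags=0011 LS?F → skip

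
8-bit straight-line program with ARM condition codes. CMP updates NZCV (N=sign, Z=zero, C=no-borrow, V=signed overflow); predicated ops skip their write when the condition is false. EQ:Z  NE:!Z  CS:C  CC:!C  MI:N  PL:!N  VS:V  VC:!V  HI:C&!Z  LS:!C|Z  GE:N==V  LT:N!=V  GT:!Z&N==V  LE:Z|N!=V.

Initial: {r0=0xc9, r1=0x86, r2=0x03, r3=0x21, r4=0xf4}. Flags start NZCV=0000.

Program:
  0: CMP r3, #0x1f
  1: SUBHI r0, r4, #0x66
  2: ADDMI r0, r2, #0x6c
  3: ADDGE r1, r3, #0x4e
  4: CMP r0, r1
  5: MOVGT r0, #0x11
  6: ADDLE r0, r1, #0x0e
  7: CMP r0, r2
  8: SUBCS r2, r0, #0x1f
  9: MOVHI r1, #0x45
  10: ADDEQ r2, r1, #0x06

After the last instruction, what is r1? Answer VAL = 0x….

VAL = 0x45

0: ✓ CMP  NZCV=0010
1: ✓ SUBHI  r0←0x8e
2: · ADDMI
3: ✓ ADDGE  r1←0x6f
4: ✓ CMP  NZCV=0011
5: · MOVGT
6: ✓ ADDLE  r0←0x7d
7: ✓ CMP  NZCV=0010
8: ✓ SUBCS  r2←0x5e
9: ✓ MOVHI  r1←0x45
10: · ADDEQ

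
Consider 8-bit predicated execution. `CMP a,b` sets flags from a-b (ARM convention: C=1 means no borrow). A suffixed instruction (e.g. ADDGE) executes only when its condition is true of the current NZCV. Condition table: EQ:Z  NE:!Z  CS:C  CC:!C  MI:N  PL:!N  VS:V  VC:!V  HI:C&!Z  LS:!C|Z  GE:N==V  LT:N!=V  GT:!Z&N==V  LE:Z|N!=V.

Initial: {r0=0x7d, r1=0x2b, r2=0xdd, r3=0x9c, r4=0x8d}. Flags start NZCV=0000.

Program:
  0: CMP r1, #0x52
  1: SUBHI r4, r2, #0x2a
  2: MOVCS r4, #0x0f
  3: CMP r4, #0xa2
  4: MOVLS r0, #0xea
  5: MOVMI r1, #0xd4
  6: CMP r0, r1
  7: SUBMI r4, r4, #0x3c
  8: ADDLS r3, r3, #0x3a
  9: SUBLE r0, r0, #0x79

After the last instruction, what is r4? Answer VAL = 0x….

VAL = 0x8d

[0] flags=1000 → (cmp)
[1] flags=1000 HI?F → skip
[2] flags=1000 CS?F → skip
[3] flags=1000 → (cmp)
[4] flags=1000 LS?T → r0=0xea
[5] flags=1000 MI?T → r1=0xd4
[6] flags=0010 → (cmp)
[7] flags=0010 MI?F → skip
[8] flags=0010 LS?F → skip
[9] flags=0010 LE?F → skip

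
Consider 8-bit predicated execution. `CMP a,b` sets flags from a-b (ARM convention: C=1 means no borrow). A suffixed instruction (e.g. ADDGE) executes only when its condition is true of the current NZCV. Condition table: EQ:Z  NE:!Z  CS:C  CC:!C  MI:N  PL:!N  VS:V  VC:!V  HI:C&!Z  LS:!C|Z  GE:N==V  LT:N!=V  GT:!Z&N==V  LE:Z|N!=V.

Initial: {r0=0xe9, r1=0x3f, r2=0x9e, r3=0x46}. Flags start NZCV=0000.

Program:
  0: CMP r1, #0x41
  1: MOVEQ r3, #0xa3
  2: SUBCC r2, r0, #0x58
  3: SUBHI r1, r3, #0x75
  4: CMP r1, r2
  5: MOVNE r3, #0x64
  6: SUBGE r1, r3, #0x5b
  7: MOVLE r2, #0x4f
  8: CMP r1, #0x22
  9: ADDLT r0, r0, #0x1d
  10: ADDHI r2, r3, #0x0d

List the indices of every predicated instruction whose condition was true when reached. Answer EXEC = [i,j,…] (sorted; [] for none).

0: ✓ CMP  NZCV=1000
1: · MOVEQ
2: ✓ SUBCC  r2←0x91
3: · SUBHI
4: ✓ CMP  NZCV=1001
5: ✓ MOVNE  r3←0x64
6: ✓ SUBGE  r1←0x09
7: · MOVLE
8: ✓ CMP  NZCV=1000
9: ✓ ADDLT  r0←0x06
10: · ADDHI

EXEC = [2,5,6,9]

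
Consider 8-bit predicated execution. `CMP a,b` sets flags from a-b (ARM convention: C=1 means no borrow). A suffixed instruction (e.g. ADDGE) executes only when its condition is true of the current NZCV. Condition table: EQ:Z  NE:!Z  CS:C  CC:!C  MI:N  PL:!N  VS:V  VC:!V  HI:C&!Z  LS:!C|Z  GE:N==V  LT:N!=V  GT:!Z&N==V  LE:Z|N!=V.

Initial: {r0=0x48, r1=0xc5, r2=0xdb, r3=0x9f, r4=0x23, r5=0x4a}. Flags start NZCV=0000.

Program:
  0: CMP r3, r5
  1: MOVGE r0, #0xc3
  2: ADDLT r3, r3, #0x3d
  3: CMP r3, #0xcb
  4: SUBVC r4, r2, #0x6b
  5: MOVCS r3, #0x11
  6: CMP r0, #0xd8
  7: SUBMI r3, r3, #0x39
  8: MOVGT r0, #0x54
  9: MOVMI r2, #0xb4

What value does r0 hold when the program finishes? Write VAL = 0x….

[0] flags=0011 → (cmp)
[1] flags=0011 GE?F → skip
[2] flags=0011 LT?T → r3=0xdc
[3] flags=0010 → (cmp)
[4] flags=0010 VC?T → r4=0x70
[5] flags=0010 CS?T → r3=0x11
[6] flags=0000 → (cmp)
[7] flags=0000 MI?F → skip
[8] flags=0000 GT?T → r0=0x54
[9] flags=0000 MI?F → skip

VAL = 0x54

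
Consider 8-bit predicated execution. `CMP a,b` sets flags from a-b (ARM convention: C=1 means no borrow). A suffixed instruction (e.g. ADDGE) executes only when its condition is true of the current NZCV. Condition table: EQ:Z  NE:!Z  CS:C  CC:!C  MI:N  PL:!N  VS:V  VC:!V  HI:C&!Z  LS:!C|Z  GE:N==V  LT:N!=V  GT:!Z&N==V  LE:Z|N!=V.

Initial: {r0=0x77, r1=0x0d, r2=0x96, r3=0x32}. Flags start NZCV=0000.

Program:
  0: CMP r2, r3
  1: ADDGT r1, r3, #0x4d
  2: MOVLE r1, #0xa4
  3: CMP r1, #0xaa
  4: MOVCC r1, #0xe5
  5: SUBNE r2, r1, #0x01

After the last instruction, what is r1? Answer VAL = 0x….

VAL = 0xe5

[0] flags=0011 → (cmp)
[1] flags=0011 GT?F → skip
[2] flags=0011 LE?T → r1=0xa4
[3] flags=1000 → (cmp)
[4] flags=1000 CC?T → r1=0xe5
[5] flags=1000 NE?T → r2=0xe4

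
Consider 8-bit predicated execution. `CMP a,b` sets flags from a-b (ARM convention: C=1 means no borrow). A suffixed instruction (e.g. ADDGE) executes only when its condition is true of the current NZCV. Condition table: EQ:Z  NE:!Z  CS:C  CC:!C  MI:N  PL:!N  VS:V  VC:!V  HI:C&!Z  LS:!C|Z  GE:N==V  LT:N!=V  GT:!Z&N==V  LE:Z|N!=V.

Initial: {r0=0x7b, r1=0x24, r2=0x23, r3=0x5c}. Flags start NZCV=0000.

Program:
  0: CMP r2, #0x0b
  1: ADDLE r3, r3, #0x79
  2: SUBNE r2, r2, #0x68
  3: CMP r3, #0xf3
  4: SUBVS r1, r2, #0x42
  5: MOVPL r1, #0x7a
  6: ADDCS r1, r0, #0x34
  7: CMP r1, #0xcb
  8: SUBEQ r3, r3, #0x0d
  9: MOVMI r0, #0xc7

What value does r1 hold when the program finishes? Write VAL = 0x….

VAL = 0x7a

0: ✓ CMP  NZCV=0010
1: · ADDLE
2: ✓ SUBNE  r2←0xbb
3: ✓ CMP  NZCV=0000
4: · SUBVS
5: ✓ MOVPL  r1←0x7a
6: · ADDCS
7: ✓ CMP  NZCV=1001
8: · SUBEQ
9: ✓ MOVMI  r0←0xc7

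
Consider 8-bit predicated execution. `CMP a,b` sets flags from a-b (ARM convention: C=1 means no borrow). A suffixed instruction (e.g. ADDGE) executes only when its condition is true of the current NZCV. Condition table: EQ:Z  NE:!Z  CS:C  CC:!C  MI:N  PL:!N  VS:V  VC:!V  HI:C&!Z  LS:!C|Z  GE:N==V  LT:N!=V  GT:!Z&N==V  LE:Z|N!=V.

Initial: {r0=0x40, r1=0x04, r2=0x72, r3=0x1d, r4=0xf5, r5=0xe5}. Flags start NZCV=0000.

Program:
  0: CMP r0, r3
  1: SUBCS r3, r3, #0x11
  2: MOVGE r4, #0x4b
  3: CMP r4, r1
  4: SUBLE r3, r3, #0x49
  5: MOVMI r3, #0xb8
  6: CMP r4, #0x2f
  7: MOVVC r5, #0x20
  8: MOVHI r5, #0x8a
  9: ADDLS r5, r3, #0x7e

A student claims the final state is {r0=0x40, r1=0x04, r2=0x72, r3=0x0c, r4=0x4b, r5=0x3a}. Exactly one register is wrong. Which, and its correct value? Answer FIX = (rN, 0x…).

FIX = (r5, 0x8a)

[0] flags=0010 → (cmp)
[1] flags=0010 CS?T → r3=0x0c
[2] flags=0010 GE?T → r4=0x4b
[3] flags=0010 → (cmp)
[4] flags=0010 LE?F → skip
[5] flags=0010 MI?F → skip
[6] flags=0010 → (cmp)
[7] flags=0010 VC?T → r5=0x20
[8] flags=0010 HI?T → r5=0x8a
[9] flags=0010 LS?F → skip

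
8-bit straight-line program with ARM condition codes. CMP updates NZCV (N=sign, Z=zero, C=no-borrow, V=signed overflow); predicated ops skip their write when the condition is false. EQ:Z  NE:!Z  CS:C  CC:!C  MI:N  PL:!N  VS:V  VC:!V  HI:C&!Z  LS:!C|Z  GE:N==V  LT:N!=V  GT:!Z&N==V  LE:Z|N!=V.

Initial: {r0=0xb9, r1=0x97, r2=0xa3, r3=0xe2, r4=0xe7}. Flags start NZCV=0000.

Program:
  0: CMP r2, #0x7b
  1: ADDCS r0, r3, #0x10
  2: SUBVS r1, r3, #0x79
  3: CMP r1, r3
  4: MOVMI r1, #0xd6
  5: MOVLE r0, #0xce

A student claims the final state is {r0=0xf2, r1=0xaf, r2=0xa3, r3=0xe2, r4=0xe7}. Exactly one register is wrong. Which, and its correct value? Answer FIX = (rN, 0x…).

[0] flags=0011 → (cmp)
[1] flags=0011 CS?T → r0=0xf2
[2] flags=0011 VS?T → r1=0x69
[3] flags=1001 → (cmp)
[4] flags=1001 MI?T → r1=0xd6
[5] flags=1001 LE?F → skip

FIX = (r1, 0xd6)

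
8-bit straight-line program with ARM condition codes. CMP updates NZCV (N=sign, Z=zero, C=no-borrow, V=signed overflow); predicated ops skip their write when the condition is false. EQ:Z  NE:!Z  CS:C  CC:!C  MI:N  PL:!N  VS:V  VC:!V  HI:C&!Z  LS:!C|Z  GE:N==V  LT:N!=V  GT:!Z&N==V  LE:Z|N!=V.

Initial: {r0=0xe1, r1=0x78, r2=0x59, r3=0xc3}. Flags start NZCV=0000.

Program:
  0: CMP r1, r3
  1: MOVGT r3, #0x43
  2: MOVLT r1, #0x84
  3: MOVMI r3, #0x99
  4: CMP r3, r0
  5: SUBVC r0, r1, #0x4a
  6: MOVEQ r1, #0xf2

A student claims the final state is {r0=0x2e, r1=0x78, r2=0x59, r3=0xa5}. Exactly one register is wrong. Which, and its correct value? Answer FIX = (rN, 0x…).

0: ✓ CMP  NZCV=1001
1: ✓ MOVGT  r3←0x43
2: · MOVLT
3: ✓ MOVMI  r3←0x99
4: ✓ CMP  NZCV=1000
5: ✓ SUBVC  r0←0x2e
6: · MOVEQ

FIX = (r3, 0x99)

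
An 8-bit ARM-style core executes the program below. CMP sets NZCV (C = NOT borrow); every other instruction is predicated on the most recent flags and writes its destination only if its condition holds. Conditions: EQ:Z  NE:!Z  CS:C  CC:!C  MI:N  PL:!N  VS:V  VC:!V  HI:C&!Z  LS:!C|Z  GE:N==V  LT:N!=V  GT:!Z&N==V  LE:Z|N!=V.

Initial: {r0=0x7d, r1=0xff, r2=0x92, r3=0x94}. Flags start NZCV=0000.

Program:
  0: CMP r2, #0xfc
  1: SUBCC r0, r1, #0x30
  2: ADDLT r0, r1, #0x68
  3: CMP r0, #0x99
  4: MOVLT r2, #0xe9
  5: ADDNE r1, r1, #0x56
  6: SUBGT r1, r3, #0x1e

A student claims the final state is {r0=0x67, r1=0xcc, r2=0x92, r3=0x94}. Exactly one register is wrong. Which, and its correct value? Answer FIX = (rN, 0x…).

FIX = (r1, 0x76)

[0] flags=1000 → (cmp)
[1] flags=1000 CC?T → r0=0xcf
[2] flags=1000 LT?T → r0=0x67
[3] flags=1001 → (cmp)
[4] flags=1001 LT?F → skip
[5] flags=1001 NE?T → r1=0x55
[6] flags=1001 GT?T → r1=0x76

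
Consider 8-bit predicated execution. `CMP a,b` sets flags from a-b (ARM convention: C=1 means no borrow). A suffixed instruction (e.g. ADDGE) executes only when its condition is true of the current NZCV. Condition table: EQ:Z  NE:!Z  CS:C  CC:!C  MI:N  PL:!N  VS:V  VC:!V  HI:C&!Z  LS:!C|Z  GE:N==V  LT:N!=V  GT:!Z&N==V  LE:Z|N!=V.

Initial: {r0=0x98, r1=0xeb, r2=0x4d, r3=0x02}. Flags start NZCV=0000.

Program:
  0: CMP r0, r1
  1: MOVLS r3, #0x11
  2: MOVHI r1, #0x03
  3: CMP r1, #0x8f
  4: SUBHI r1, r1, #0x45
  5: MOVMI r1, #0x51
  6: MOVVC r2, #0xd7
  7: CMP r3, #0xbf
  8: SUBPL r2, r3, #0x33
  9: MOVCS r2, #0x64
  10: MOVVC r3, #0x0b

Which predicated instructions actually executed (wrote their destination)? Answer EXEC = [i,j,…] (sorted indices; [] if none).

0: ✓ CMP  NZCV=1000
1: ✓ MOVLS  r3←0x11
2: · MOVHI
3: ✓ CMP  NZCV=0010
4: ✓ SUBHI  r1←0xa6
5: · MOVMI
6: ✓ MOVVC  r2←0xd7
7: ✓ CMP  NZCV=0000
8: ✓ SUBPL  r2←0xde
9: · MOVCS
10: ✓ MOVVC  r3←0x0b

EXEC = [1,4,6,8,10]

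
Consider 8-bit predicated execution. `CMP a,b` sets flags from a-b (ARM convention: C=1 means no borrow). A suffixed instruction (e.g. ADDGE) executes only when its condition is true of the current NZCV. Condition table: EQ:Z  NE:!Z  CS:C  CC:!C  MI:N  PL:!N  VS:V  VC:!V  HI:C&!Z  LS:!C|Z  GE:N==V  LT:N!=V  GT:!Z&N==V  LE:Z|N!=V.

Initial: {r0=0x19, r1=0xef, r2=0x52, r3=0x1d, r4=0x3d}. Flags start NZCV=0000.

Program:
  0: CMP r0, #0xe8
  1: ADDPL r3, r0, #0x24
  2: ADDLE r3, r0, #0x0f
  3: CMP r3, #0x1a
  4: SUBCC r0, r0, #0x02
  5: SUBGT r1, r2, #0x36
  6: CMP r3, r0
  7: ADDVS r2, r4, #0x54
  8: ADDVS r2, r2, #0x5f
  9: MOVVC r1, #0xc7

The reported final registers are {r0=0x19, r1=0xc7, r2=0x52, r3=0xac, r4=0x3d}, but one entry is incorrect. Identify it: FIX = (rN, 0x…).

FIX = (r3, 0x3d)

[0] flags=0000 → (cmp)
[1] flags=0000 PL?T → r3=0x3d
[2] flags=0000 LE?F → skip
[3] flags=0010 → (cmp)
[4] flags=0010 CC?F → skip
[5] flags=0010 GT?T → r1=0x1c
[6] flags=0010 → (cmp)
[7] flags=0010 VS?F → skip
[8] flags=0010 VS?F → skip
[9] flags=0010 VC?T → r1=0xc7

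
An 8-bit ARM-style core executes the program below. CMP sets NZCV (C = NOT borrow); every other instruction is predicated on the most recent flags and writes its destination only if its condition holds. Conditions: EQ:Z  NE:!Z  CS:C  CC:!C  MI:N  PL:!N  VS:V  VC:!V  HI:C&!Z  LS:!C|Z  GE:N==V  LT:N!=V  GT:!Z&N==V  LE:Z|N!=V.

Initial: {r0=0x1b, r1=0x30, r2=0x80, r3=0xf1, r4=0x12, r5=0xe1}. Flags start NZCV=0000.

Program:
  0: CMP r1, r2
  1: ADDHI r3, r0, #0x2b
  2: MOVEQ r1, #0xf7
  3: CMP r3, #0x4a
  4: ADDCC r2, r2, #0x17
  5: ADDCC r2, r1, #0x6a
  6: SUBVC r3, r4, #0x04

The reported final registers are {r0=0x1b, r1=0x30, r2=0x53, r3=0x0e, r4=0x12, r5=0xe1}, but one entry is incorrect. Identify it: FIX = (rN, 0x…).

0: ✓ CMP  NZCV=1001
1: · ADDHI
2: · MOVEQ
3: ✓ CMP  NZCV=1010
4: · ADDCC
5: · ADDCC
6: ✓ SUBVC  r3←0x0e

FIX = (r2, 0x80)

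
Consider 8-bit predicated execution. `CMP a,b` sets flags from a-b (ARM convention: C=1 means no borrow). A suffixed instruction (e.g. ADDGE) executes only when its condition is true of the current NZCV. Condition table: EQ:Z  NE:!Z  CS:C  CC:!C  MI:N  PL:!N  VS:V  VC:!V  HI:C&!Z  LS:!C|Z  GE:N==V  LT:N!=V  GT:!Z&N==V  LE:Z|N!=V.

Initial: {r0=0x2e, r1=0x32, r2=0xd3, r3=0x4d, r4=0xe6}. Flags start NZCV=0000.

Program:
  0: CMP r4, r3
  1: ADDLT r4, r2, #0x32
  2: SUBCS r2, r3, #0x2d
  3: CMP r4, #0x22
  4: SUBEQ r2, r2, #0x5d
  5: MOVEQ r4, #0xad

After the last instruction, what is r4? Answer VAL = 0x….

0: ✓ CMP  NZCV=1010
1: ✓ ADDLT  r4←0x05
2: ✓ SUBCS  r2←0x20
3: ✓ CMP  NZCV=1000
4: · SUBEQ
5: · MOVEQ

VAL = 0x05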